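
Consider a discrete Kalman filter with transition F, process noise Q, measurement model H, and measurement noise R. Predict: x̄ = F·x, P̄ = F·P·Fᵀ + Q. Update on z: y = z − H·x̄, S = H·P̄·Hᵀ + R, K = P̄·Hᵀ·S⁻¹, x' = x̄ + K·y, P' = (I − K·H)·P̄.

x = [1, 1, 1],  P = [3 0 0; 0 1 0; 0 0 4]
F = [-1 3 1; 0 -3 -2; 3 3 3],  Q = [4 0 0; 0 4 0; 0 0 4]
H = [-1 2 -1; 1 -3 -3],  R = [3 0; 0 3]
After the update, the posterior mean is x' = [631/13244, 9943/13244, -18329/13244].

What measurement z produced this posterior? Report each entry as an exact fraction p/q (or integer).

z = [3, 2]

x̄ = F·x = [3, -5, 9]
P̄ = F·P·Fᵀ + Q = [20 -17 12; -17 29 -33; 12 -33 76]
S = H·P̄·Hᵀ + R = [439 72; 72 404]
K = P̄·Hᵀ·S⁻¹ = [-7296/43043 20117/172172; 846/3311 -767/13244; -13448/43043 -40275/172172]
x' − x̄ = [-39101/13244, 76163/13244, -137525/13244] = K·y
y = (KᵀK)⁻¹·Kᵀ·(x' − x̄) = [25, 11]
z = y + H·x̄ = [25, 11] + [-22, -9] = [3, 2]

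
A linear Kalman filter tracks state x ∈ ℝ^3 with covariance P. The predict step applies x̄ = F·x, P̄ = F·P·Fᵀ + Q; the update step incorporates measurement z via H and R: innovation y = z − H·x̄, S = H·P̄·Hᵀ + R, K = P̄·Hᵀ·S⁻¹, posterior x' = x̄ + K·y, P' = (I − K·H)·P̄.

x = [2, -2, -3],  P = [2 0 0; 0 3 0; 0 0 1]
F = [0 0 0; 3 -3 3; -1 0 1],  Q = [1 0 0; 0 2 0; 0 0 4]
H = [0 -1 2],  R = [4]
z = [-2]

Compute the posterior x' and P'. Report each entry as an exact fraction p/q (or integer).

x' = [0, -191/50, -313/100]
P' = [1 0 0; 0 439/25 377/50; 0 377/50 411/100]

x̄ = F·x = [0, 3, -5]
P̄ = F·P·Fᵀ + Q = [1 0 0; 0 56 -3; 0 -3 7]
y = z − H·x̄ = [11]
S = H·P̄·Hᵀ + R = [100]
K = P̄·Hᵀ·S⁻¹ = [0; -31/50; 17/100]
x' = x̄ + K·y = [0, -191/50, -313/100]
P' = (I − K·H)·P̄ = [1 0 0; 0 439/25 377/50; 0 377/50 411/100]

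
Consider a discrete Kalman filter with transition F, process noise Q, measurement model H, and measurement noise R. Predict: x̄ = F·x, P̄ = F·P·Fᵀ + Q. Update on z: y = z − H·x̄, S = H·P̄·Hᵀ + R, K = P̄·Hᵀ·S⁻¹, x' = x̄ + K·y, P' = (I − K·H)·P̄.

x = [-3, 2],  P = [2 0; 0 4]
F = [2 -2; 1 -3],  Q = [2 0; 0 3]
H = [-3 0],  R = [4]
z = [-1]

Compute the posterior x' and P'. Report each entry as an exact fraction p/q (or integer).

x' = [19/119, 33/17]
P' = [52/119 8/17; 8/17 193/17]

x̄ = F·x = [-10, -9]
P̄ = F·P·Fᵀ + Q = [26 28; 28 41]
y = z − H·x̄ = [-31]
S = H·P̄·Hᵀ + R = [238]
K = P̄·Hᵀ·S⁻¹ = [-39/119; -6/17]
x' = x̄ + K·y = [19/119, 33/17]
P' = (I − K·H)·P̄ = [52/119 8/17; 8/17 193/17]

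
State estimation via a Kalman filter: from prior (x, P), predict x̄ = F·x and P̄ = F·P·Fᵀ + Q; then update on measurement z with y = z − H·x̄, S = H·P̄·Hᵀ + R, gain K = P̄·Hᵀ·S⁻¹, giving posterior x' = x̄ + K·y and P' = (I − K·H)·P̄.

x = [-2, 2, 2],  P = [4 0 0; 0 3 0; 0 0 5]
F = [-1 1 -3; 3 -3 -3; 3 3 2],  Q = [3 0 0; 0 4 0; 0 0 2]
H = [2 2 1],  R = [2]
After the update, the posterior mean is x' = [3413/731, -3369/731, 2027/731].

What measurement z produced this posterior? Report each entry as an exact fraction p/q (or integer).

z = [3]

x̄ = F·x = [-2, -18, 4]
P̄ = F·P·Fᵀ + Q = [55 24 -33; 24 112 -21; -33 -21 85]
S = H·P̄·Hᵀ + R = [731]
K = P̄·Hᵀ·S⁻¹ = [125/731; 251/731; -23/731]
x' − x̄ = [4875/731, 9789/731, -897/731] = K·y
y = (KᵀK)⁻¹·Kᵀ·(x' − x̄) = [39]
z = y + H·x̄ = [39] + [-36] = [3]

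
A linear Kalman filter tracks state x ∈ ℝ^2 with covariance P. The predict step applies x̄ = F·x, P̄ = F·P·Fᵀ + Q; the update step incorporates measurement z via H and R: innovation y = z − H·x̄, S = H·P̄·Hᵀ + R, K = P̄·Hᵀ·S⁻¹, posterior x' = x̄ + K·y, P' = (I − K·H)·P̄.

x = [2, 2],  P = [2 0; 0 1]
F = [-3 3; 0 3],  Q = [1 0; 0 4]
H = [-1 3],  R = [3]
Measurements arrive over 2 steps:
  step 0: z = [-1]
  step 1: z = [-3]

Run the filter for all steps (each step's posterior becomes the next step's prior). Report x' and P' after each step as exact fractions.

step 0: x̄ = F·x = [0, 6]
step 0: P̄ = F·P·Fᵀ + Q = [28 9; 9 13]
step 0: y = z − H·x̄ = [-19]
step 0: S = H·P̄·Hᵀ + R = [94]
step 0: K = P̄·Hᵀ·S⁻¹ = [-1/94; 15/47]
step 0: x' = x̄ + K·y = [19/94, -3/47]
step 0: P' = (I − K·H)·P̄ = [2631/94 438/47; 438/47 161/47]
step 1: x̄ = F·x = [-75/94, -9/47]
step 1: P̄ = F·P·Fᵀ + Q = [10903/94 -2493/47; -2493/47 1637/47]
step 1: y = z − H·x̄ = [-303/94]
step 1: S = H·P̄·Hᵀ + R = [70567/94]
step 1: K = P̄·Hᵀ·S⁻¹ = [-25861/70567; 14808/70567]
step 1: x' = x̄ + K·y = [27057/70567, -61245/70567]
step 1: P' = (I − K·H)·P̄ = [1070220/70567 330879/70567; 330879/70567 125101/70567]

step 0: x' = [19/94, -3/47], P' = [2631/94 438/47; 438/47 161/47]
step 1: x' = [27057/70567, -61245/70567], P' = [1070220/70567 330879/70567; 330879/70567 125101/70567]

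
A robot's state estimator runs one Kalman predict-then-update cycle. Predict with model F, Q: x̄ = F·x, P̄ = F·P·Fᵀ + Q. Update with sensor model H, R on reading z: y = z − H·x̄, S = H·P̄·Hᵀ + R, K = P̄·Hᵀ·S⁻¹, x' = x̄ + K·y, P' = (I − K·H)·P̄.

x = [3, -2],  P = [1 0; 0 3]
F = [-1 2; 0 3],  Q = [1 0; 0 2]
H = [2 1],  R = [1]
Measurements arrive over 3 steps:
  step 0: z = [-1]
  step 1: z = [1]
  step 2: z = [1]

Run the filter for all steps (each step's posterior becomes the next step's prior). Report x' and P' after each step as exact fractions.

step 0: x̄ = F·x = [-7, -6]
step 0: P̄ = F·P·Fᵀ + Q = [14 18; 18 29]
step 0: y = z − H·x̄ = [19]
step 0: S = H·P̄·Hᵀ + R = [158]
step 0: K = P̄·Hᵀ·S⁻¹ = [23/79; 65/158]
step 0: x' = x̄ + K·y = [-116/79, 287/158]
step 0: P' = (I − K·H)·P̄ = [48/79 -73/79; -73/79 357/158]
step 1: x̄ = F·x = [403/79, 861/158]
step 1: P̄ = F·P·Fᵀ + Q = [1133/79 1290/79; 1290/79 3529/158]
step 1: y = z − H·x̄ = [-2315/158]
step 1: S = H·P̄·Hᵀ + R = [23071/158]
step 1: K = P̄·Hᵀ·S⁻¹ = [7112/23071; 8689/23071]
step 1: x' = x̄ + K·y = [13487/23071, -1588/23071]
step 1: P' = (I − K·H)·P̄ = [10749/23071 -14386/23071; -14386/23071 37461/23071]
step 2: x̄ = F·x = [-16663/23071, -4764/23071]
step 2: P̄ = F·P·Fᵀ + Q = [241208/23071 267924/23071; 267924/23071 383291/23071]
step 2: y = z − H·x̄ = [61161/23071]
step 2: S = H·P̄·Hᵀ + R = [2442890/23071]
step 2: K = P̄·Hᵀ·S⁻¹ = [75034/244289; 919139/2442890]
step 2: x' = x̄ + K·y = [22477/244289, 1932189/2442890]
step 2: P' = (I − K·H)·P̄ = [113712/244289 -152390/244289; -152390/244289 3966939/2442890]

step 0: x' = [-116/79, 287/158], P' = [48/79 -73/79; -73/79 357/158]
step 1: x' = [13487/23071, -1588/23071], P' = [10749/23071 -14386/23071; -14386/23071 37461/23071]
step 2: x' = [22477/244289, 1932189/2442890], P' = [113712/244289 -152390/244289; -152390/244289 3966939/2442890]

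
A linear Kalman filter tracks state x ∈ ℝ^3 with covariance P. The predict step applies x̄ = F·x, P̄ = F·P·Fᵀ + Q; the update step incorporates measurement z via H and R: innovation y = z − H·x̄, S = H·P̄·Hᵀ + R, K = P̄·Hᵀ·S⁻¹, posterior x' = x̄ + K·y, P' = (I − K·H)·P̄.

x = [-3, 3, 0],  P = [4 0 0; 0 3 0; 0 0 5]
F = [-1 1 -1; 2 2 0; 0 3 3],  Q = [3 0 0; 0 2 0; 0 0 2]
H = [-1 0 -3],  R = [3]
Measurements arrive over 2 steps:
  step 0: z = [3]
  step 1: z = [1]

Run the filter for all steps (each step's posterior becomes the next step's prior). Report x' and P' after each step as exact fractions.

step 0: x̄ = F·x = [6, 0, 9]
step 0: P̄ = F·P·Fᵀ + Q = [15 -2 -6; -2 30 18; -6 18 74]
step 0: y = z − H·x̄ = [36]
step 0: S = H·P̄·Hᵀ + R = [648]
step 0: K = P̄·Hᵀ·S⁻¹ = [1/216; -13/162; -1/3]
step 0: x' = x̄ + K·y = [37/6, -26/9, -3]
step 0: P' = (I − K·H)·P̄ = [1079/72 -95/54 -5; -95/54 2092/81 2/3; -5 2/3 2]
step 1: x̄ = F·x = [-109/18, 59/9, -53/3]
step 1: P̄ = F·P·Fᵀ + Q = [24623/648 9833/324 4955/54; 9833/324 24491/162 3197/27; 4955/54 3197/27 2380/9]
step 1: y = z − H·x̄ = [-1045/18]
step 1: S = H·P̄·Hᵀ + R = [1925567/648]
step 1: K = P̄·Hᵀ·S⁻¹ = [-203003/1925567; -249850/1925567; -573540/1925567]
step 1: x' = x̄ + K·y = [125074/1925567, 27128342/1925567, -721167/1925567]
step 1: P' = (I − K·H)·P̄ = [9572559/1925567 -19833486/1925567 -2987850/1925567; -19833486/1925567 194770406/1925567 6861012/1925567; -2987850/1925567 6861012/1925567 1569490/1925567]

step 0: x' = [37/6, -26/9, -3], P' = [1079/72 -95/54 -5; -95/54 2092/81 2/3; -5 2/3 2]
step 1: x' = [125074/1925567, 27128342/1925567, -721167/1925567], P' = [9572559/1925567 -19833486/1925567 -2987850/1925567; -19833486/1925567 194770406/1925567 6861012/1925567; -2987850/1925567 6861012/1925567 1569490/1925567]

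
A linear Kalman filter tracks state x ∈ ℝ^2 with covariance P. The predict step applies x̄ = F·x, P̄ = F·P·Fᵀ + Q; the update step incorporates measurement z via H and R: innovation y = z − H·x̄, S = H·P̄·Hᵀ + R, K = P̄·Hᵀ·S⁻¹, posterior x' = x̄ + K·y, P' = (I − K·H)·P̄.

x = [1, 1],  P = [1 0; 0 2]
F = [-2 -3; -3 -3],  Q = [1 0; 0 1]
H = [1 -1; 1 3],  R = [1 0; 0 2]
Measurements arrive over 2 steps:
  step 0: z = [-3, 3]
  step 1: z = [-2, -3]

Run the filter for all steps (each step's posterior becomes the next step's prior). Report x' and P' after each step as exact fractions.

step 0: x' = [-1289/1515, 382/303], P' = [794/1515 -4/303; -4/303 52/303]
step 1: x' = [-431117/214159, -70968/214159], P' = [202133/428318 -3533/428318; -3533/428318 72705/428318]

step 0: x̄ = F·x = [-5, -6]
step 0: P̄ = F·P·Fᵀ + Q = [23 24; 24 28]
step 0: y = z − H·x̄ = [-4, 26]
step 0: S = H·P̄·Hᵀ + R = [4 -13; -13 421]
step 0: K = P̄·Hᵀ·S⁻¹ = [814/1515 367/1515; -56/303 76/303]
step 0: x' = x̄ + K·y = [-1289/1515, 382/303]
step 0: P' = (I − K·H)·P̄ = [794/1515 -4/303; -4/303 52/303]
step 1: x̄ = F·x = [-3152/1515, -621/505]
step 1: P̄ = F·P·Fᵀ + Q = [6791/1515 2268/505; 2268/505 3547/505]
step 1: y = z − H·x̄ = [-1741/1515, 4196/1515]
step 1: S = H·P̄·Hᵀ + R = [5339/1515 -11524/1515; -11524/1515 146414/1515]
step 1: K = P̄·Hᵀ·S⁻¹ = [102833/214159 95767/428318; -38119/214159 107291/428318]
step 1: x' = x̄ + K·y = [-431117/214159, -70968/214159]
step 1: P' = (I − K·H)·P̄ = [202133/428318 -3533/428318; -3533/428318 72705/428318]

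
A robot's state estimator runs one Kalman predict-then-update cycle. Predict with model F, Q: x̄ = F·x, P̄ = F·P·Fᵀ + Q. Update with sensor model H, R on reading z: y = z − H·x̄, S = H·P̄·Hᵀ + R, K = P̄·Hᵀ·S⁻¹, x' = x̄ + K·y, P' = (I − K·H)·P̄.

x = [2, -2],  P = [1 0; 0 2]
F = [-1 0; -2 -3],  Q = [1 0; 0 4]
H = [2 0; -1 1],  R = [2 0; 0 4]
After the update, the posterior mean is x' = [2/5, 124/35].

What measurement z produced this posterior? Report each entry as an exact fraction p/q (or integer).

z = [2, 3]

x̄ = F·x = [-2, 2]
P̄ = F·P·Fᵀ + Q = [2 2; 2 26]
S = H·P̄·Hᵀ + R = [10 0; 0 28]
K = P̄·Hᵀ·S⁻¹ = [2/5 0; 2/5 6/7]
x' − x̄ = [12/5, 54/35] = K·y
y = (KᵀK)⁻¹·Kᵀ·(x' − x̄) = [6, -1]
z = y + H·x̄ = [6, -1] + [-4, 4] = [2, 3]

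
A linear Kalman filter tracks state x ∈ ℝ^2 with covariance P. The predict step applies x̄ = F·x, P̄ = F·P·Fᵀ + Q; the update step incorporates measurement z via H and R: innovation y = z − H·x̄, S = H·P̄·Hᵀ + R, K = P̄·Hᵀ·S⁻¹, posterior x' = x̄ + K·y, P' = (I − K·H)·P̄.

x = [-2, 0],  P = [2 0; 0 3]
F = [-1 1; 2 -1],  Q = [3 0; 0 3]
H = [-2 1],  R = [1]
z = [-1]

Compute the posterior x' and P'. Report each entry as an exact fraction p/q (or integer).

x̄ = F·x = [2, -4]
P̄ = F·P·Fᵀ + Q = [8 -7; -7 14]
y = z − H·x̄ = [7]
S = H·P̄·Hᵀ + R = [75]
K = P̄·Hᵀ·S⁻¹ = [-23/75; 28/75]
x' = x̄ + K·y = [-11/75, -104/75]
P' = (I − K·H)·P̄ = [71/75 119/75; 119/75 266/75]

x' = [-11/75, -104/75]
P' = [71/75 119/75; 119/75 266/75]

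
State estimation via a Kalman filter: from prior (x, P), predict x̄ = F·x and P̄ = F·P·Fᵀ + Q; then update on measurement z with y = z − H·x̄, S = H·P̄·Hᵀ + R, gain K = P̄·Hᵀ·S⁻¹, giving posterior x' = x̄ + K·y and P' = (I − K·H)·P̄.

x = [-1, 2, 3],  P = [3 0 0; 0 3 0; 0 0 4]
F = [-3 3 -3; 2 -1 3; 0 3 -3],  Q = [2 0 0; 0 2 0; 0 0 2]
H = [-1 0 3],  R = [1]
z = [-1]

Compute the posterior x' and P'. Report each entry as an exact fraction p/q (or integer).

x̄ = F·x = [0, 5, -3]
P̄ = F·P·Fᵀ + Q = [92 -63 63; -63 53 -45; 63 -45 65]
y = z − H·x̄ = [8]
S = H·P̄·Hᵀ + R = [300]
K = P̄·Hᵀ·S⁻¹ = [97/300; -6/25; 11/25]
x' = x̄ + K·y = [194/75, 77/25, 13/25]
P' = (I − K·H)·P̄ = [18191/300 -993/25 508/25; -993/25 893/25 -333/25; 508/25 -333/25 173/25]

x' = [194/75, 77/25, 13/25]
P' = [18191/300 -993/25 508/25; -993/25 893/25 -333/25; 508/25 -333/25 173/25]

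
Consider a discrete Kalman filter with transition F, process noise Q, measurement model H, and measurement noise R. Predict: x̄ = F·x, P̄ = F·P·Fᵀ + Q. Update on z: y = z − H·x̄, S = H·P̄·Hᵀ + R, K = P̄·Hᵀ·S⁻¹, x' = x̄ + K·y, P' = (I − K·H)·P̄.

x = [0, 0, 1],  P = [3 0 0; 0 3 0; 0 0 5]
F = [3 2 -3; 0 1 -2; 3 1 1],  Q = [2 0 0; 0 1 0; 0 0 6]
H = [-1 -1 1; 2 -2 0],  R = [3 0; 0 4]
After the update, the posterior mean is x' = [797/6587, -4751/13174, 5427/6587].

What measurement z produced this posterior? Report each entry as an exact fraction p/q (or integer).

x̄ = F·x = [-3, -2, 1]
P̄ = F·P·Fᵀ + Q = [86 36 18; 36 24 -7; 18 -7 41]
S = H·P̄·Hᵀ + R = [204 -74; -74 156]
K = P̄·Hᵀ·S⁻¹ = [-2206/6587 3176/6587; -2169/6587 -31/13174; 2095/6587 3105/6587]
x' − x̄ = [20558/6587, 21597/13174, -1160/6587] = K·y
y = (KᵀK)⁻¹·Kᵀ·(x' − x̄) = [-5, 3]
z = y + H·x̄ = [-5, 3] + [6, -2] = [1, 1]

z = [1, 1]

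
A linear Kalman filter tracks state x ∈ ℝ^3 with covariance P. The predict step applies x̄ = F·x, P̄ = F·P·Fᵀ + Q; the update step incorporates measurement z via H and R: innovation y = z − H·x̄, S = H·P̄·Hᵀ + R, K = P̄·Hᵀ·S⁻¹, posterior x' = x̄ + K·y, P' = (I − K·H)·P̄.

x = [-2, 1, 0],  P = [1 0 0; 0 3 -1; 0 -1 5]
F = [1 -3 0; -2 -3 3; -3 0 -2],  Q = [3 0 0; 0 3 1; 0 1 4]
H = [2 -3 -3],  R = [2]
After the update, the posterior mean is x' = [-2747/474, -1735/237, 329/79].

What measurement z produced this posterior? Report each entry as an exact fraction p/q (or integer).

x̄ = F·x = [-5, 1, 6]
P̄ = F·P·Fᵀ + Q = [31 34 -9; 34 97 -29; -9 -29 33]
S = H·P̄·Hᵀ + R = [474]
K = P̄·Hᵀ·S⁻¹ = [-13/474; -68/237; -5/79]
x' − x̄ = [-377/474, -1972/237, -145/79] = K·y
y = (KᵀK)⁻¹·Kᵀ·(x' − x̄) = [29]
z = y + H·x̄ = [29] + [-31] = [-2]

z = [-2]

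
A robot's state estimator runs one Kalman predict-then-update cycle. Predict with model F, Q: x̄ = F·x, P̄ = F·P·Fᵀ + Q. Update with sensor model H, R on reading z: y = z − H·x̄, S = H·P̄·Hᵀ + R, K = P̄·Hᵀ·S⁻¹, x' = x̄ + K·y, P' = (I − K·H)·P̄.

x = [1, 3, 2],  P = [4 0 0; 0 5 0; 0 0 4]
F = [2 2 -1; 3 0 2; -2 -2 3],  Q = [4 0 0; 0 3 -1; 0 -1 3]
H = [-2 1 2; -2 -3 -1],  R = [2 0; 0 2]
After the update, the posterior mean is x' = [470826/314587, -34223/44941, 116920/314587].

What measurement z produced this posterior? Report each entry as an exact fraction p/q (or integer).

x̄ = F·x = [6, 7, -2]
P̄ = F·P·Fᵀ + Q = [44 16 -48; 16 55 -1; -48 -1 75]
S = H·P̄·Hᵀ + R = [849 28; 28 742]
K = P̄·Hᵀ·S⁻¹ = [-8728/44941 -35004/314587; 1505/44941 -11928/44941; 12937/44941 6758/314587]
x' − x̄ = [-1416696/314587, -348810/44941, 746094/314587] = K·y
y = (KᵀK)⁻¹·Kᵀ·(x' − x̄) = [6, 30]
z = y + H·x̄ = [6, 30] + [-9, -31] = [-3, -1]

z = [-3, -1]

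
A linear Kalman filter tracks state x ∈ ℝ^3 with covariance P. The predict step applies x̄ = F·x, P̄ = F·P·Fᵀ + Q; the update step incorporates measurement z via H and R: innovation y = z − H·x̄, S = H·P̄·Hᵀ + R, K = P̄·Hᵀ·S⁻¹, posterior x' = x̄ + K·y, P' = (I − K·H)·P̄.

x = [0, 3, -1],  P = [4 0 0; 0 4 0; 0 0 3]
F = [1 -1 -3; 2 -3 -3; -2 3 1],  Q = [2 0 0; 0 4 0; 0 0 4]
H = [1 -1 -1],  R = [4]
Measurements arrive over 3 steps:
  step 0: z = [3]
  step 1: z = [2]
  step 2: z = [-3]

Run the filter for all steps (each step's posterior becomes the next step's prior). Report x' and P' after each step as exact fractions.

step 0: x̄ = F·x = [0, -6, 8]
step 0: P̄ = F·P·Fᵀ + Q = [37 47 -29; 47 83 -61; -29 -61 59]
step 0: y = z − H·x̄ = [5]
step 0: S = H·P̄·Hᵀ + R = [25]
step 0: K = P̄·Hᵀ·S⁻¹ = [19/25; 1; -27/25]
step 0: x' = x̄ + K·y = [19/5, -1, 13/5]
step 0: P' = (I − K·H)·P̄ = [564/25 28 -212/25; 28 58 -34; -212/25 -34 746/25]
step 1: x̄ = F·x = [-3, 14/5, -8]
step 1: P̄ = F·P·Fᵀ + Q = [142 16 112; 16 964/25 -128/5; 112 -128/5 140]
step 1: y = z − H·x̄ = [-1/5]
step 1: S = H·P̄·Hᵀ + R = [434/25]
step 1: K = P̄·Hᵀ·S⁻¹ = [25/31; 38/217; -30/217]
step 1: x' = x̄ + K·y = [-98/31, 600/217, -1730/217]
step 1: P' = (I − K·H)·P̄ = [4052/31 420/31 3532/31; 420/31 8252/217 -5464/217; 3532/31 -5464/217 30308/217]
step 2: x̄ = F·x = [3904/217, 2018/217, 206/31]
step 2: P̄ = F·P·Fᵀ + Q = [122814/217 51472/217 10000/31; 51472/217 31044/217 2856/31; 10000/31 2856/31 7420/31]
step 2: y = z − H·x̄ = [-1095/217]
step 2: S = H·P̄·Hᵀ + R = [3706/217]
step 2: K = P̄·Hᵀ·S⁻¹ = [671/1853; 2/17; -966/1853]
step 2: x' = x̄ + K·y = [29951/1853, 148/17, 17188/1853]
step 2: P' = (I − K·H)·P̄ = [1044580/1853 4020/17 603716/1853; 4020/17 2428/17 1584/17; 603716/1853 1584/17 434924/1853]

step 0: x' = [19/5, -1, 13/5], P' = [564/25 28 -212/25; 28 58 -34; -212/25 -34 746/25]
step 1: x' = [-98/31, 600/217, -1730/217], P' = [4052/31 420/31 3532/31; 420/31 8252/217 -5464/217; 3532/31 -5464/217 30308/217]
step 2: x' = [29951/1853, 148/17, 17188/1853], P' = [1044580/1853 4020/17 603716/1853; 4020/17 2428/17 1584/17; 603716/1853 1584/17 434924/1853]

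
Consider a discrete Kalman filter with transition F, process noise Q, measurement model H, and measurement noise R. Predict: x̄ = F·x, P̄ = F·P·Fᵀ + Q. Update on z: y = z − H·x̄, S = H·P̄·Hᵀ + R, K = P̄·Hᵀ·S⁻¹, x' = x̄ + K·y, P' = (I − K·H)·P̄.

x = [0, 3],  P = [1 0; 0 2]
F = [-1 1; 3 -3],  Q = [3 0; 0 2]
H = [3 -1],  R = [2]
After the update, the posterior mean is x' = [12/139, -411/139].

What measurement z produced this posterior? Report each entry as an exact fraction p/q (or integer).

z = [3]

x̄ = F·x = [3, -9]
P̄ = F·P·Fᵀ + Q = [6 -9; -9 29]
S = H·P̄·Hᵀ + R = [139]
K = P̄·Hᵀ·S⁻¹ = [27/139; -56/139]
x' − x̄ = [-405/139, 840/139] = K·y
y = (KᵀK)⁻¹·Kᵀ·(x' − x̄) = [-15]
z = y + H·x̄ = [-15] + [18] = [3]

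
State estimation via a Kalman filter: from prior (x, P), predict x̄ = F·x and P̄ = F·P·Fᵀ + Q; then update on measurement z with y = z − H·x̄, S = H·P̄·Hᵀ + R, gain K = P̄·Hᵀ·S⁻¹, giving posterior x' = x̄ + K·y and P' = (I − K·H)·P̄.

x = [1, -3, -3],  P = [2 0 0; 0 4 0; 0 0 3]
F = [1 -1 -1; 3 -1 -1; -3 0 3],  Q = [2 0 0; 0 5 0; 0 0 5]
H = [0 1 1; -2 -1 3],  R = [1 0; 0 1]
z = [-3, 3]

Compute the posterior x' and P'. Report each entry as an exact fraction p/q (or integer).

x̄ = F·x = [7, 9, -12]
P̄ = F·P·Fᵀ + Q = [11 13 -15; 13 30 -27; -15 -27 50]
y = z − H·x̄ = [0, 62]
S = H·P̄·Hᵀ + R = [27 70; 70 919]
K = P̄·Hᵀ·S⁻¹ = [3762/19913 -2020/19913; 12347/19913 -3909/19913; 6647/19913 3979/19913]
x' = x̄ + K·y = [14151/19913, -63141/19913, 7742/19913]
P' = (I − K·H)·P̄ = [64967/19913 -29157/19913 32919/19913; -29157/19913 24816/19913 -12469/19913; 32919/19913 -12469/19913 19116/19913]

x' = [14151/19913, -63141/19913, 7742/19913]
P' = [64967/19913 -29157/19913 32919/19913; -29157/19913 24816/19913 -12469/19913; 32919/19913 -12469/19913 19116/19913]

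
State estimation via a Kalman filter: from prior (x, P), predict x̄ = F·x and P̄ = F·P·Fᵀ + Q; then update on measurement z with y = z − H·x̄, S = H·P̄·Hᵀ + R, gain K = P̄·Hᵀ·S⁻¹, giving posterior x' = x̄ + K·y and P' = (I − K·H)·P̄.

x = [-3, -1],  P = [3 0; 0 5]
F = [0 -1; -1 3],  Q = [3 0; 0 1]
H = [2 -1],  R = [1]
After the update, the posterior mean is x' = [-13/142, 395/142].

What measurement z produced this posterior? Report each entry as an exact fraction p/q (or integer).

z = [-3]

x̄ = F·x = [1, 0]
P̄ = F·P·Fᵀ + Q = [8 -15; -15 49]
S = H·P̄·Hᵀ + R = [142]
K = P̄·Hᵀ·S⁻¹ = [31/142; -79/142]
x' − x̄ = [-155/142, 395/142] = K·y
y = (KᵀK)⁻¹·Kᵀ·(x' − x̄) = [-5]
z = y + H·x̄ = [-5] + [2] = [-3]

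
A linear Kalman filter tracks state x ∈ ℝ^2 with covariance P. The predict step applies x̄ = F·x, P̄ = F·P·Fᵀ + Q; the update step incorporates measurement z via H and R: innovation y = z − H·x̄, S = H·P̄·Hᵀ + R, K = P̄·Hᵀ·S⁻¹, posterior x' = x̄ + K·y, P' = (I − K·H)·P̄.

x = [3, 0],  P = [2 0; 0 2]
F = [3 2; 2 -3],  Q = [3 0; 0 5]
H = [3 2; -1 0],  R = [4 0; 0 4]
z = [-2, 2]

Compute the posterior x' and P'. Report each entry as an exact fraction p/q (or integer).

x̄ = F·x = [9, 6]
P̄ = F·P·Fᵀ + Q = [29 0; 0 31]
y = z − H·x̄ = [-41, 11]
S = H·P̄·Hᵀ + R = [389 -87; -87 33]
K = P̄·Hᵀ·S⁻¹ = [29/439 -928/1317; 341/878 899/878]
x' = x̄ + K·y = [-1922/1317, 588/439]
P' = (I − K·H)·P̄ = [3712/1317 -1798/439; -1798/439 3038/439]

x' = [-1922/1317, 588/439]
P' = [3712/1317 -1798/439; -1798/439 3038/439]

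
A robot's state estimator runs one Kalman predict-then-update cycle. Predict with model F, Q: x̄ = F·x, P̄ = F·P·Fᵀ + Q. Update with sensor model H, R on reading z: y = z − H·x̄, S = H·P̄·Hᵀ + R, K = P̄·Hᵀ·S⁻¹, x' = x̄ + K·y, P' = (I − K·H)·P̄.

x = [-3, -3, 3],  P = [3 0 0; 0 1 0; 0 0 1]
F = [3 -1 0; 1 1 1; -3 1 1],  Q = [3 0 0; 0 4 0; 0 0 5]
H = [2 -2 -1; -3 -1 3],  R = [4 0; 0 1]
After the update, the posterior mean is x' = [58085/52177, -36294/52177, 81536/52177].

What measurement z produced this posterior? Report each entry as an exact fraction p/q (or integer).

x̄ = F·x = [-6, -3, 9]
P̄ = F·P·Fᵀ + Q = [31 8 -28; 8 9 -7; -28 -7 34]
S = H·P̄·Hᵀ + R = [218 -455; -455 1189]
K = P̄·Hᵀ·S⁻¹ = [3811/52177 -6660/52177; -18625/52177 -9497/52177; -2549/52177 7494/52177]
x' − x̄ = [371147/52177, 120237/52177, -388057/52177] = K·y
y = (KᵀK)⁻¹·Kᵀ·(x' − x̄) = [17, -46]
z = y + H·x̄ = [17, -46] + [-15, 48] = [2, 2]

z = [2, 2]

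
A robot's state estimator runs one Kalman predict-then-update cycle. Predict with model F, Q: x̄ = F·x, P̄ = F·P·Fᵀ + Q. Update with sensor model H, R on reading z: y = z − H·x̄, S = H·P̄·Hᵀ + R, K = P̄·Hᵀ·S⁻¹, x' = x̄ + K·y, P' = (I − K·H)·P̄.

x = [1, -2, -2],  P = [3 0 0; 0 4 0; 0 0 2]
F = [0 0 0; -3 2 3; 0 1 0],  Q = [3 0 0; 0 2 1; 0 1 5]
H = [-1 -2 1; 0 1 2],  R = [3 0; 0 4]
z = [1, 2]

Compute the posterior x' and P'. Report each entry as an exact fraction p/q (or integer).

x̄ = F·x = [0, -13, -2]
P̄ = F·P·Fᵀ + Q = [3 0 0; 0 63 9; 0 9 9]
y = z − H·x̄ = [-23, 19]
S = H·P̄·Hᵀ + R = [231 -135; -135 139]
K = P̄·Hᵀ·S⁻¹ = [-139/4628 -135/4628; -444/1157 243/1157; 399/2314 837/2314]
x' = x̄ + K·y = [158/1157, -212/1157, 1049/1157]
P' = (I − K·H)·P̄ = [13467/4628 -1332/1157 1197/2314; -1332/1157 1260/1157 -144/1157; 1197/2314 -144/1157 909/1157]

x' = [158/1157, -212/1157, 1049/1157]
P' = [13467/4628 -1332/1157 1197/2314; -1332/1157 1260/1157 -144/1157; 1197/2314 -144/1157 909/1157]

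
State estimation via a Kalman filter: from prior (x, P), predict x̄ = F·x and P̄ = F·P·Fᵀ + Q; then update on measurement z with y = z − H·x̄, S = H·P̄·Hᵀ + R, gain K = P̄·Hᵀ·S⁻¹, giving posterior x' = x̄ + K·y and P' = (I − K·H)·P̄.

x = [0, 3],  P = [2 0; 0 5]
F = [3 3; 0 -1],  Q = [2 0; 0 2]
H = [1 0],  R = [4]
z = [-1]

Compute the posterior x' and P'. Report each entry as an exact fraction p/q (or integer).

x̄ = F·x = [9, -3]
P̄ = F·P·Fᵀ + Q = [65 -15; -15 7]
y = z − H·x̄ = [-10]
S = H·P̄·Hᵀ + R = [69]
K = P̄·Hᵀ·S⁻¹ = [65/69; -5/23]
x' = x̄ + K·y = [-29/69, -19/23]
P' = (I − K·H)·P̄ = [260/69 -20/23; -20/23 86/23]

x' = [-29/69, -19/23]
P' = [260/69 -20/23; -20/23 86/23]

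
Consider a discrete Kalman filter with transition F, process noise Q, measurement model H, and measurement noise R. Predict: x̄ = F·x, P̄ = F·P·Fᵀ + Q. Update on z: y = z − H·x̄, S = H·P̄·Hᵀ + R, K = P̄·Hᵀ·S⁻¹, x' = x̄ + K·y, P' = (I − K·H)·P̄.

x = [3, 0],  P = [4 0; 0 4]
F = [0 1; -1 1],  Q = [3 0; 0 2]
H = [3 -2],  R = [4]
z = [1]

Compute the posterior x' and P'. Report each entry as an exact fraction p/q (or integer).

x̄ = F·x = [0, -3]
P̄ = F·P·Fᵀ + Q = [7 4; 4 10]
y = z − H·x̄ = [-5]
S = H·P̄·Hᵀ + R = [59]
K = P̄·Hᵀ·S⁻¹ = [13/59; -8/59]
x' = x̄ + K·y = [-65/59, -137/59]
P' = (I − K·H)·P̄ = [244/59 340/59; 340/59 526/59]

x' = [-65/59, -137/59]
P' = [244/59 340/59; 340/59 526/59]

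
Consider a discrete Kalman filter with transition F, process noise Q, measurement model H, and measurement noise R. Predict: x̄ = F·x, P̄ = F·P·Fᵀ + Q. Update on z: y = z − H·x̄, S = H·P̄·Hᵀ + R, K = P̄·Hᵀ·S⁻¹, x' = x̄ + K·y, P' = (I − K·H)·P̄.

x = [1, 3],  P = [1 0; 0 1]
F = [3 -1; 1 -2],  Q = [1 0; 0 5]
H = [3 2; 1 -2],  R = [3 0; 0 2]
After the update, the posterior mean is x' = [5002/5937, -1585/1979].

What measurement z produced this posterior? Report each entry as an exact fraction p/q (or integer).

z = [1, 2]

x̄ = F·x = [0, -5]
P̄ = F·P·Fᵀ + Q = [11 5; 5 10]
S = H·P̄·Hᵀ + R = [202 -27; -27 33]
K = P̄·Hᵀ·S⁻¹ = [482/1979 1363/5937; 250/1979 -695/1979]
x' − x̄ = [5002/5937, 8310/1979] = K·y
y = (KᵀK)⁻¹·Kᵀ·(x' − x̄) = [11, -8]
z = y + H·x̄ = [11, -8] + [-10, 10] = [1, 2]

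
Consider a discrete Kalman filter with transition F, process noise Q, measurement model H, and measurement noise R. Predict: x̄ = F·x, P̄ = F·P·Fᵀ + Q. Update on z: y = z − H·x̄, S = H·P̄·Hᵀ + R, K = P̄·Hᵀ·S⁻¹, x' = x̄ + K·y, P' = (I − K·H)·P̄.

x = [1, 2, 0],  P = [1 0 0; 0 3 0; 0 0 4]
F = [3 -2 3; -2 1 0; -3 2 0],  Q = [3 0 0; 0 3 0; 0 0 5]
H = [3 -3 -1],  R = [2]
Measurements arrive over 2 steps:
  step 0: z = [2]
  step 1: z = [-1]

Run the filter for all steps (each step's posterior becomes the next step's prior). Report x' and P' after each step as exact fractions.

step 0: x̄ = F·x = [-1, 0, 1]
step 0: P̄ = F·P·Fᵀ + Q = [60 -12 -21; -12 10 12; -21 12 26]
step 0: y = z − H·x̄ = [6]
step 0: S = H·P̄·Hᵀ + R = [1072]
step 0: K = P̄·Hᵀ·S⁻¹ = [237/1072; -39/536; -125/1072]
step 0: x' = x̄ + K·y = [175/536, -117/268, 161/536]
step 0: P' = (I − K·H)·P̄ = [8151/1072 2811/536 7113/1072; 2811/536 1159/268 1557/536; 7113/1072 1557/536 12247/1072]
step 1: x̄ = F·x = [369/134, -73/67, -993/536]
step 1: P̄ = F·P·Fᵀ + Q = [14284/67 -3260/67 -17443/268; -3260/67 1123/67 2353/134; -17443/268 2353/134 29799/1072]
step 1: y = z − H·x̄ = [-7709/536]
step 1: S = H·P̄·Hᵀ + R = [3721007/1072]
step 1: K = P̄·Hᵀ·S⁻¹ = [911884/3721007; -229208/3721007; -295587/3721007]
step 1: x' = x̄ + K·y = [-2868484/3721007, -757656/3721007, -2642313/3721007]
step 1: P' = (I − K·H)·P̄ = [17613241/3721007 13921066/3721007 9252757/3721007; 13921066/3721007 13360771/3721007 2139301/3721007; 9252757/3721007 2139301/3721007 21931542/3721007]

step 0: x' = [175/536, -117/268, 161/536], P' = [8151/1072 2811/536 7113/1072; 2811/536 1159/268 1557/536; 7113/1072 1557/536 12247/1072]
step 1: x' = [-2868484/3721007, -757656/3721007, -2642313/3721007], P' = [17613241/3721007 13921066/3721007 9252757/3721007; 13921066/3721007 13360771/3721007 2139301/3721007; 9252757/3721007 2139301/3721007 21931542/3721007]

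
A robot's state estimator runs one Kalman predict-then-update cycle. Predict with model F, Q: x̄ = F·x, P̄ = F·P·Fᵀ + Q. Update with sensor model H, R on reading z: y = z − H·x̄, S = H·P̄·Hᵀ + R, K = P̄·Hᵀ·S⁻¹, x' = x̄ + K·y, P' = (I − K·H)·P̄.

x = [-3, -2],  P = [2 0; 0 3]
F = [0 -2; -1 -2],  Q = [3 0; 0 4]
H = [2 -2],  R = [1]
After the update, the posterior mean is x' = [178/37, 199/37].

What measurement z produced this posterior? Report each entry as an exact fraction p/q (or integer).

x̄ = F·x = [4, 7]
P̄ = F·P·Fᵀ + Q = [15 12; 12 18]
S = H·P̄·Hᵀ + R = [37]
K = P̄·Hᵀ·S⁻¹ = [6/37; -12/37]
x' − x̄ = [30/37, -60/37] = K·y
y = (KᵀK)⁻¹·Kᵀ·(x' − x̄) = [5]
z = y + H·x̄ = [5] + [-6] = [-1]

z = [-1]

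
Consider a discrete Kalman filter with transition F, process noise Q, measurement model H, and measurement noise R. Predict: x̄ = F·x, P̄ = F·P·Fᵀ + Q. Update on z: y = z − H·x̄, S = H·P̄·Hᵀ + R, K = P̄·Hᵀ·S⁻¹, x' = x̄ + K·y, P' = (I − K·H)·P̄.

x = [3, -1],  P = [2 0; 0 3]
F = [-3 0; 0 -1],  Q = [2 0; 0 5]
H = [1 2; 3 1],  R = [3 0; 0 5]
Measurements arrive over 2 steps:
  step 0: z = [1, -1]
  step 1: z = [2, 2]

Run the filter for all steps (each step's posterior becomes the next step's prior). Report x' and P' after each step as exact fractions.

step 0: x̄ = F·x = [-9, 1]
step 0: P̄ = F·P·Fᵀ + Q = [20 0; 0 8]
step 0: y = z − H·x̄ = [8, 25]
step 0: S = H·P̄·Hᵀ + R = [55 76; 76 193]
step 0: K = P̄·Hᵀ·S⁻¹ = [-700/4839 1780/4839; 2480/4839 -776/4839]
step 0: x' = x̄ + K·y = [-4651/4839, 5279/4839]
step 0: P' = (I − K·H)·P̄ = [3980/4839 -3040/4839; -3040/4839 5240/4839]
step 1: x̄ = F·x = [4651/1613, -5279/4839]
step 1: P̄ = F·P·Fᵀ + Q = [15166/1613 -3040/1613; -3040/1613 29435/4839]
step 1: y = z − H·x̄ = [6283/4839, -26902/4839]
step 1: S = H·P̄·Hᵀ + R = [141275/4839 131524/4839; 131524/4839 408392/4839]
step 1: K = P̄·Hᵀ·S⁻¹ = [-145195/1043527 1488911/4174108; 1035575/2087054 -1291625/8348216]
step 1: x' = x̄ + K·y = [1502129/2087054, 1725887/4174108]
step 1: P' = (I − K·H)·P̄ = [1663145/2087054 -2534315/4174108; -2534315/4174108 8747765/8348216]

step 0: x' = [-4651/4839, 5279/4839], P' = [3980/4839 -3040/4839; -3040/4839 5240/4839]
step 1: x' = [1502129/2087054, 1725887/4174108], P' = [1663145/2087054 -2534315/4174108; -2534315/4174108 8747765/8348216]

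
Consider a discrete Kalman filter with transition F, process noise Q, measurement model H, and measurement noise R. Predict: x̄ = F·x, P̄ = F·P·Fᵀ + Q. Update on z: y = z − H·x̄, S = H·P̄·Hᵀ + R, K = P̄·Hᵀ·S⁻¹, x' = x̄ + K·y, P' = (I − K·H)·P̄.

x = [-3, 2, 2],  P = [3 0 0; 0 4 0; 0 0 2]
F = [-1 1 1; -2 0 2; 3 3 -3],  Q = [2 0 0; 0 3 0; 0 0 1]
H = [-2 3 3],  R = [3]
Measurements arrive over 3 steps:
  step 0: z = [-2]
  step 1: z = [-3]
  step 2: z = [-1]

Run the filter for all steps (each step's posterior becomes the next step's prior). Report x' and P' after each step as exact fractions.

step 0: x̄ = F·x = [7, 10, -9]
step 0: P̄ = F·P·Fᵀ + Q = [11 10 -3; 10 23 -30; -3 -30 82]
step 0: y = z − H·x̄ = [9]
step 0: S = H·P̄·Hᵀ + R = [368]
step 0: K = P̄·Hᵀ·S⁻¹ = [-1/368; -41/368; 81/184]
step 0: x' = x̄ + K·y = [2567/368, 3311/368, -927/184]
step 0: P' = (I − K·H)·P̄ = [4047/368 3639/368 -471/184; 3639/368 6783/368 -2199/184; -471/184 -2199/184 983/92]
step 1: x̄ = F·x = [-555/184, -4421/184, 5799/92]
step 1: P̄ = F·P·Fᵀ + Q = [327/92 913/92 -1155/46; 913/92 10139/92 -13425/46; -1155/46 -13425/46 18428/23]
step 1: y = z − H·x̄ = [-23193/184]
step 1: S = H·P̄·Hᵀ + R = [289707/92]
step 1: K = P̄·Hᵀ·S⁻¹ = [-1615/96569; -51959/289707; 48402/96569]
step 1: x' = x̄ + K·y = [-175425/193138, -137155/96569, -28047/193138]
step 1: P' = (I − K·H)·P̄ = [258189/96569 46236/96569 124275/96569; 46236/96569 2582626/289707 -847371/96569; 124275/96569 -847371/96569 978623/96569]
step 2: x̄ = F·x = [-63466/96569, 13398/8779, -632532/96569]
step 2: P̄ = F·P·Fᵀ + Q = [765184/289707 17210/8779 -382160/96569; 17210/8779 385705/8779 -1026474/8779; -382160/96569 -1026474/8779 32823731/96569]
step 2: y = z − H·x̄ = [1231961/96569]
step 2: S = H·P̄·Hᵀ + R = [401942023/289707]
step 2: K = P̄·Hᵀ·S⁻¹ = [-466574/57420289; -64571991/401942023; 196085613/401942023]
step 2: x' = x̄ + K·y = [-43689352/57420289, -210344553/401942023, -131215647/401942023]
step 2: P' = (I − K·H)·P̄ = [146400492/57420289 8571048/57420289 88562706/57420289; 8571048/57420289 3267033802/401942023 -3291607569/401942023; 88562706/57420289 -3291607569/401942023 3900985810/401942023]

step 0: x' = [2567/368, 3311/368, -927/184], P' = [4047/368 3639/368 -471/184; 3639/368 6783/368 -2199/184; -471/184 -2199/184 983/92]
step 1: x' = [-175425/193138, -137155/96569, -28047/193138], P' = [258189/96569 46236/96569 124275/96569; 46236/96569 2582626/289707 -847371/96569; 124275/96569 -847371/96569 978623/96569]
step 2: x' = [-43689352/57420289, -210344553/401942023, -131215647/401942023], P' = [146400492/57420289 8571048/57420289 88562706/57420289; 8571048/57420289 3267033802/401942023 -3291607569/401942023; 88562706/57420289 -3291607569/401942023 3900985810/401942023]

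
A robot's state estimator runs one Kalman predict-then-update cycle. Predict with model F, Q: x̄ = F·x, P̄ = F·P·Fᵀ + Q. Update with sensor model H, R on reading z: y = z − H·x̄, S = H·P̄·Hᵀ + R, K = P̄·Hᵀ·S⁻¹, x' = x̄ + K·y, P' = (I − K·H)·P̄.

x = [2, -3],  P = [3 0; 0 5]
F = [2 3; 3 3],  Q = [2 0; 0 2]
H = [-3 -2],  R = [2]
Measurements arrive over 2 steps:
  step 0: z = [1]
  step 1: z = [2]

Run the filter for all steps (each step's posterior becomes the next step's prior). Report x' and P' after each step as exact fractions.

step 0: x̄ = F·x = [-5, -3]
step 0: P̄ = F·P·Fᵀ + Q = [59 63; 63 74]
step 0: y = z − H·x̄ = [-20]
step 0: S = H·P̄·Hᵀ + R = [1585]
step 0: K = P̄·Hᵀ·S⁻¹ = [-303/1585; -337/1585]
step 0: x' = x̄ + K·y = [-373/317, 397/317]
step 0: P' = (I − K·H)·P̄ = [1706/1585 -2256/1585; -2256/1585 3721/1585]
step 1: x̄ = F·x = [445/317, 72/317]
step 1: P̄ = F·P·Fᵀ + Q = [16411/1585 1977/317; 1977/317 2281/317]
step 1: y = z − H·x̄ = [2113/317]
step 1: S = H·P̄·Hᵀ + R = [315109/1585]
step 1: K = P̄·Hᵀ·S⁻¹ = [-69003/315109; -52465/315109]
step 1: x' = x̄ + K·y = [-17602/315109, -278141/315109]
step 1: P' = (I − K·H)·P̄ = [258574/315109 -318858/315109; -318858/315109 530752/315109]

step 0: x' = [-373/317, 397/317], P' = [1706/1585 -2256/1585; -2256/1585 3721/1585]
step 1: x' = [-17602/315109, -278141/315109], P' = [258574/315109 -318858/315109; -318858/315109 530752/315109]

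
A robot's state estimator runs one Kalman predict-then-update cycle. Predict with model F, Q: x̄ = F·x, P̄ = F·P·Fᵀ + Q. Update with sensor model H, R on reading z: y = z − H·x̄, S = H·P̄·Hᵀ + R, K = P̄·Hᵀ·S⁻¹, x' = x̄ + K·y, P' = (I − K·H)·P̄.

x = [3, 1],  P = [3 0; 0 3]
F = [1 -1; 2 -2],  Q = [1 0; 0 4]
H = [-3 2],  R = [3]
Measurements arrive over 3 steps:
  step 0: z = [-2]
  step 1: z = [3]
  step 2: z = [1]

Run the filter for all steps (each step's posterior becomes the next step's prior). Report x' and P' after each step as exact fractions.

step 0: x' = [28/17, 28/17], P' = [229/34 174/17; 174/17 276/17]
step 1: x' = [-3/61, 78/61], P' = [213/61 318/61; 318/61 516/61]
step 2: x' = [-2601/1801, -3214/1801], P' = [4414/1801 6486/1801; 6486/1801 10740/1801]

step 0: x̄ = F·x = [2, 4]
step 0: P̄ = F·P·Fᵀ + Q = [7 12; 12 28]
step 0: y = z − H·x̄ = [-4]
step 0: S = H·P̄·Hᵀ + R = [34]
step 0: K = P̄·Hᵀ·S⁻¹ = [3/34; 10/17]
step 0: x' = x̄ + K·y = [28/17, 28/17]
step 0: P' = (I − K·H)·P̄ = [229/34 174/17; 174/17 276/17]
step 1: x̄ = F·x = [0, 0]
step 1: P̄ = F·P·Fᵀ + Q = [7/2 5; 5 14]
step 1: y = z − H·x̄ = [3]
step 1: S = H·P̄·Hᵀ + R = [61/2]
step 1: K = P̄·Hᵀ·S⁻¹ = [-1/61; 26/61]
step 1: x' = x̄ + K·y = [-3/61, 78/61]
step 1: P' = (I − K·H)·P̄ = [213/61 318/61; 318/61 516/61]
step 2: x̄ = F·x = [-81/61, -162/61]
step 2: P̄ = F·P·Fᵀ + Q = [154/61 186/61; 186/61 616/61]
step 2: y = z − H·x̄ = [142/61]
step 2: S = H·P̄·Hᵀ + R = [1801/61]
step 2: K = P̄·Hᵀ·S⁻¹ = [-90/1801; 674/1801]
step 2: x' = x̄ + K·y = [-2601/1801, -3214/1801]
step 2: P' = (I − K·H)·P̄ = [4414/1801 6486/1801; 6486/1801 10740/1801]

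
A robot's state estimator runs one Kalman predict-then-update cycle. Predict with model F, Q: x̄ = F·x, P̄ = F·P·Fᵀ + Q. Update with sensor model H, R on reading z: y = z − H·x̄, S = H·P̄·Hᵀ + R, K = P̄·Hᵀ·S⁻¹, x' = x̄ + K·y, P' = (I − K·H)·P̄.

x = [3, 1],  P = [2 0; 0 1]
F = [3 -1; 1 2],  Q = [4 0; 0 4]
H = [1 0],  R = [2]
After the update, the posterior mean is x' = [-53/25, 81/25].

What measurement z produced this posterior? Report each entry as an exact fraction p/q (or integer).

z = [-3]

x̄ = F·x = [8, 5]
P̄ = F·P·Fᵀ + Q = [23 4; 4 10]
S = H·P̄·Hᵀ + R = [25]
K = P̄·Hᵀ·S⁻¹ = [23/25; 4/25]
x' − x̄ = [-253/25, -44/25] = K·y
y = (KᵀK)⁻¹·Kᵀ·(x' − x̄) = [-11]
z = y + H·x̄ = [-11] + [8] = [-3]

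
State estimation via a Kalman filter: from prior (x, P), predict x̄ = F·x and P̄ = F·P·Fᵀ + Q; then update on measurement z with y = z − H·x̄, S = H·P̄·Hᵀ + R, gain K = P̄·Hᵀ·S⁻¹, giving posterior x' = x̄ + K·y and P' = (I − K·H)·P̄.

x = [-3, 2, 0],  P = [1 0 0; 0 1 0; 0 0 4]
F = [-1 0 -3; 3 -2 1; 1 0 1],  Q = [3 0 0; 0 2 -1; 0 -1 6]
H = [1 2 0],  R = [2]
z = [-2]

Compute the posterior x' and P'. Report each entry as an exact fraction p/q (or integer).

x' = [192/29, -271/58, -195/58]
P' = [1110/29 -550/29 -372/29; -550/29 573/58 371/58; -372/29 371/58 637/58]

x̄ = F·x = [3, -13, -3]
P̄ = F·P·Fᵀ + Q = [40 -15 -13; -15 19 6; -13 6 11]
y = z − H·x̄ = [21]
S = H·P̄·Hᵀ + R = [58]
K = P̄·Hᵀ·S⁻¹ = [5/29; 23/58; -1/58]
x' = x̄ + K·y = [192/29, -271/58, -195/58]
P' = (I − K·H)·P̄ = [1110/29 -550/29 -372/29; -550/29 573/58 371/58; -372/29 371/58 637/58]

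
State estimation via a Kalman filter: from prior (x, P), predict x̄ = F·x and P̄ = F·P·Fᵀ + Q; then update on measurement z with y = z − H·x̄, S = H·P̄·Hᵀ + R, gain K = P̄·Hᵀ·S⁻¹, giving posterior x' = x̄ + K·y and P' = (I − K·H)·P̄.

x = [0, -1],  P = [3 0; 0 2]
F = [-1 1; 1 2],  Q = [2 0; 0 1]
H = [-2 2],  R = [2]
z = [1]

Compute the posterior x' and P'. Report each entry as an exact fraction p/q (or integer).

x' = [-53/35, -37/35]
P' = [173/35 167/35; 167/35 178/35]

x̄ = F·x = [-1, -2]
P̄ = F·P·Fᵀ + Q = [7 1; 1 12]
y = z − H·x̄ = [3]
S = H·P̄·Hᵀ + R = [70]
K = P̄·Hᵀ·S⁻¹ = [-6/35; 11/35]
x' = x̄ + K·y = [-53/35, -37/35]
P' = (I − K·H)·P̄ = [173/35 167/35; 167/35 178/35]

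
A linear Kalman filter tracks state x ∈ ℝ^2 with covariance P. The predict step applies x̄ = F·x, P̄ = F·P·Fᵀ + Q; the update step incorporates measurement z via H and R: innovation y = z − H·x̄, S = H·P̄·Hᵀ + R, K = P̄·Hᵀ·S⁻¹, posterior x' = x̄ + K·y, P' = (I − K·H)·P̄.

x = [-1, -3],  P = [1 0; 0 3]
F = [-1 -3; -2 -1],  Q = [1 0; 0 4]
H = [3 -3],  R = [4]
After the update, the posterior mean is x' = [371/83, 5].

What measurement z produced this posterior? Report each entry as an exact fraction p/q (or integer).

x̄ = F·x = [10, 5]
P̄ = F·P·Fᵀ + Q = [29 11; 11 11]
S = H·P̄·Hᵀ + R = [166]
K = P̄·Hᵀ·S⁻¹ = [27/83; 0]
x' − x̄ = [-459/83, 0] = K·y
y = (KᵀK)⁻¹·Kᵀ·(x' − x̄) = [-17]
z = y + H·x̄ = [-17] + [15] = [-2]

z = [-2]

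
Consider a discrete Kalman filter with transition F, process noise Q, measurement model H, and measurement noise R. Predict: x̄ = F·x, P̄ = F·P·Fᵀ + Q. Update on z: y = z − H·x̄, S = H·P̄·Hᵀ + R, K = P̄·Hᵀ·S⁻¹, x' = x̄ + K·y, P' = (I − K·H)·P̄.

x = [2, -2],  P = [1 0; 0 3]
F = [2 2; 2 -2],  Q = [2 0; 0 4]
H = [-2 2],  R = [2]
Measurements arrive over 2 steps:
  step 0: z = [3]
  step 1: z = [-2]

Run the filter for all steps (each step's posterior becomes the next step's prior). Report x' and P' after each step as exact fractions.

step 0: x' = [338/109, 508/109], P' = [610/109 584/109; 584/109 612/109]
step 1: x' = [-19296/21001, -42220/21001], P' = [126754/21001 116968/21001; 116968/21001 117628/21001]

step 0: x̄ = F·x = [0, 8]
step 0: P̄ = F·P·Fᵀ + Q = [18 -8; -8 20]
step 0: y = z − H·x̄ = [-13]
step 0: S = H·P̄·Hᵀ + R = [218]
step 0: K = P̄·Hᵀ·S⁻¹ = [-26/109; 28/109]
step 0: x' = x̄ + K·y = [338/109, 508/109]
step 0: P' = (I − K·H)·P̄ = [610/109 584/109; 584/109 612/109]
step 1: x̄ = F·x = [1692/109, -340/109]
step 1: P̄ = F·P·Fᵀ + Q = [9778/109 -8/109; -8/109 652/109]
step 1: y = z − H·x̄ = [3846/109]
step 1: S = H·P̄·Hᵀ + R = [42002/109]
step 1: K = P̄·Hᵀ·S⁻¹ = [-9786/21001; 660/21001]
step 1: x' = x̄ + K·y = [-19296/21001, -42220/21001]
step 1: P' = (I − K·H)·P̄ = [126754/21001 116968/21001; 116968/21001 117628/21001]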